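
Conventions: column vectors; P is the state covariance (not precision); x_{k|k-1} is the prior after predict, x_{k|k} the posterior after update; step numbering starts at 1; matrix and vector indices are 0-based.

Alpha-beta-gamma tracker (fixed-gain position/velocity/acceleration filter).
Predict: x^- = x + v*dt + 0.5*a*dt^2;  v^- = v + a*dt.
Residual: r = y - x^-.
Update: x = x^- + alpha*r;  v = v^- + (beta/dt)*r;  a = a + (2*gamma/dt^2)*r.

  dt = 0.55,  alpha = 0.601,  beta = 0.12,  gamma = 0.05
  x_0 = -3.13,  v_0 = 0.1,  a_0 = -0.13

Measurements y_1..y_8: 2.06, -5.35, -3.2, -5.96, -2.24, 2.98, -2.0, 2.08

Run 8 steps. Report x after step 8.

step 1: x_pred=-3.0947  r=5.1547  x^+=0.0033  v^+=1.1532  a^+=1.5740
step 2: x_pred=0.8756  r=-6.2256  x^+=-2.8660  v^+=0.6606  a^+=-0.4840
step 3: x_pred=-2.5759  r=-0.6241  x^+=-2.9510  v^+=0.2582  a^+=-0.6903
step 4: x_pred=-2.9134  r=-3.0466  x^+=-4.7444  v^+=-0.7862  a^+=-1.6975
step 5: x_pred=-5.4336  r=3.1936  x^+=-3.5142  v^+=-1.0231  a^+=-0.6418
step 6: x_pred=-4.1740  r=7.1540  x^+=0.1256  v^+=0.1848  a^+=1.7232
step 7: x_pred=0.4879  r=-2.4879  x^+=-1.0073  v^+=0.5898  a^+=0.9008
step 8: x_pred=-0.5467  r=2.6267  x^+=1.0319  v^+=1.6583  a^+=1.7691

x_post = 1.0319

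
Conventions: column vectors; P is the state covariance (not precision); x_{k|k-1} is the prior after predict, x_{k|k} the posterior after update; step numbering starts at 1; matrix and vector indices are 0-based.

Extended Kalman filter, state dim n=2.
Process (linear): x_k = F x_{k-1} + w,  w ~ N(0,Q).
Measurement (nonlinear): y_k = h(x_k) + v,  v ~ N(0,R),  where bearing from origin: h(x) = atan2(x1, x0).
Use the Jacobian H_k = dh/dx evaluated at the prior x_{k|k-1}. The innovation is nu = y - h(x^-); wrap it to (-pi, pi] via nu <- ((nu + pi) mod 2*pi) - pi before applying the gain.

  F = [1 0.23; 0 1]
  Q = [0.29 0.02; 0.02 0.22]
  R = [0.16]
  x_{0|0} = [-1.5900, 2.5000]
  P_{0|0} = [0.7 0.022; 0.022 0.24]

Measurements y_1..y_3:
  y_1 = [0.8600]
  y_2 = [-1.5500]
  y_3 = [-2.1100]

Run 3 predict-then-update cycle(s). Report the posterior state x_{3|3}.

step 1: x^-=[-1.0150, 2.5000]  P^-=[1.0128 0.0972; 0.0972 0.4600]  H_jac=[-0.3434 -0.1394]  S=[0.2977]  K=[-1.2139; -0.3276]  nu=[-1.0965]  x^+=[0.3160, 2.8592]  P^+=[0.5742 -0.0212; -0.0212 0.4281]
step 2: x^-=[0.9736, 2.8592]  P^-=[0.8771 0.0973; 0.0973 0.6481]  H_jac=[-0.3134 0.1067]  S=[0.2470]  K=[-1.0708; 0.1565]  nu=[-2.7926]  x^+=[3.9638, 2.4220]  P^+=[0.5939 0.1387; 0.1387 0.6420]
step 3: x^-=[4.5209, 2.4220]  P^-=[0.9816 0.3064; 0.3064 0.8620]  H_jac=[-0.0921 0.1719]  S=[0.1841]  K=[-0.2050; 0.6515]  nu=[-2.6018]  x^+=[5.0541, 0.7268]  P^+=[0.9739 0.3309; 0.3309 0.7839]

x_post = [5.0541, 0.7268]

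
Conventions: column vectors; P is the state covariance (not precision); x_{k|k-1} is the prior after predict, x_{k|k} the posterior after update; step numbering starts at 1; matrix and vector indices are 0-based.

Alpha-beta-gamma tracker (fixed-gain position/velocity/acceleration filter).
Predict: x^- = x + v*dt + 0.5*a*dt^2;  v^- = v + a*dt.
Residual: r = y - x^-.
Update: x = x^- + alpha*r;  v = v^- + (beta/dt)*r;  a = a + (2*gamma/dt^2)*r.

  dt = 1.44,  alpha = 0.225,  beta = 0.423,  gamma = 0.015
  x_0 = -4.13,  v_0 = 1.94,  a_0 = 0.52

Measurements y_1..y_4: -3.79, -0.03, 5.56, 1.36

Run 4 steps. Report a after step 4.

a_post = 0.3479

step 1: x_pred=-0.7973  r=-2.9927  x^+=-1.4706  v^+=1.8097  a^+=0.4767
step 2: x_pred=1.6296  r=-1.6596  x^+=1.2562  v^+=2.0086  a^+=0.4527
step 3: x_pred=4.6180  r=0.9420  x^+=4.8299  v^+=2.9372  a^+=0.4663
step 4: x_pred=9.5430  r=-8.1830  x^+=7.7018  v^+=1.2050  a^+=0.3479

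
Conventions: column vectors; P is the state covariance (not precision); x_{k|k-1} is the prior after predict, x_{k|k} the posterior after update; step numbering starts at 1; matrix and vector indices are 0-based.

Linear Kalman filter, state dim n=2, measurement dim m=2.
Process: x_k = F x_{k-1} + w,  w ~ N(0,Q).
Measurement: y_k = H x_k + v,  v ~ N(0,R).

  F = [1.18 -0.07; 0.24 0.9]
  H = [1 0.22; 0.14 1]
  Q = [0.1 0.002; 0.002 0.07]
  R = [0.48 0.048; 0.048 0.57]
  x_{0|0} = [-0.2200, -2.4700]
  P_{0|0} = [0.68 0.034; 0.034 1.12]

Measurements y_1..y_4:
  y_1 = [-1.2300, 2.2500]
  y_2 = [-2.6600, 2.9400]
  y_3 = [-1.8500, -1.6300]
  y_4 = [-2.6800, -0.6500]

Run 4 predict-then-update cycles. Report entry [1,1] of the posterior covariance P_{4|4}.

step 1: x^-=[-0.0867, -2.2758]  P^-=[1.0467 0.1596; 0.1596 1.0311]  S=[1.6468 0.5858; 0.5858 1.6662]  K=[0.6761 -0.0540; 0.0111 0.6283]  nu=[-0.6426, 4.5379]  x^+=[-0.7663, 0.5682]  P^+=[0.3318 -0.0448; -0.0448 0.3649]
step 2: x^-=[-0.9440, 0.3274]  P^-=[0.5712 0.0262; 0.0262 0.3654]  S=[1.0804 0.2353; 0.2353 0.9539]  K=[0.5387 -0.0216; 0.0152 0.3831]  nu=[-1.7880, 2.7447]  x^+=[-1.9667, 1.3519]  P^+=[0.2627 -0.0232; -0.0232 0.2224]
step 3: x^-=[-2.4153, 0.7447]  P^-=[0.4707 0.0381; 0.0381 0.2552]  S=[0.9798 0.2093; 0.2093 0.8451]  K=[0.4885 0.0021; 0.0320 0.3004]  nu=[0.4015, -2.0365]  x^+=[-2.2234, 0.1458]  P^+=[0.2364 -0.0085; -0.0085 0.1739]
step 4: x^-=[-2.6338, -0.4024]  P^-=[0.4315 0.0491; 0.0491 0.2208]  S=[0.9438 0.2076; 0.2076 0.8131]  K=[0.4651 0.0159; 0.0444 0.2687]  nu=[0.0423, 0.1211]  x^+=[-2.6122, -0.3679]  P^+=[0.2240 0.0001; 0.0001 0.1553]

P_post[1,1] = 0.1553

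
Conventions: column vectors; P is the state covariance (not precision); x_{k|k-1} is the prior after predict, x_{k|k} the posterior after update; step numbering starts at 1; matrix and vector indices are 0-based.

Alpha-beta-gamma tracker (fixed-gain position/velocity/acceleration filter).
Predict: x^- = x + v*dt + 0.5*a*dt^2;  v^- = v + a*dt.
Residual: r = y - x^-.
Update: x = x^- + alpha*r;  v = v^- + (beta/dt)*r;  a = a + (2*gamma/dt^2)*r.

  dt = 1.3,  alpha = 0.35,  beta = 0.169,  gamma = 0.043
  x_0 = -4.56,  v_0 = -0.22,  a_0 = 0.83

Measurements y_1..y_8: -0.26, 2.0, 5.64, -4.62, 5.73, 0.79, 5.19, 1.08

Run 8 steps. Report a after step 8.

step 1: x_pred=-4.1447  r=3.8847  x^+=-2.7850  v^+=1.3640  a^+=1.0277
step 2: x_pred=-0.1434  r=2.1434  x^+=0.6068  v^+=2.9786  a^+=1.1368
step 3: x_pred=5.4396  r=0.2004  x^+=5.5097  v^+=4.4825  a^+=1.1470
step 4: x_pred=12.3061  r=-16.9261  x^+=6.3820  v^+=3.7731  a^+=0.2856
step 5: x_pred=11.5284  r=-5.7984  x^+=9.4989  v^+=3.3906  a^+=-0.0094
step 6: x_pred=13.8988  r=-13.1088  x^+=9.3107  v^+=1.6742  a^+=-0.6765
step 7: x_pred=10.9156  r=-5.7256  x^+=8.9116  v^+=0.0504  a^+=-0.9679
step 8: x_pred=8.1593  r=-7.0793  x^+=5.6816  v^+=-2.1281  a^+=-1.3281

a_post = -1.3281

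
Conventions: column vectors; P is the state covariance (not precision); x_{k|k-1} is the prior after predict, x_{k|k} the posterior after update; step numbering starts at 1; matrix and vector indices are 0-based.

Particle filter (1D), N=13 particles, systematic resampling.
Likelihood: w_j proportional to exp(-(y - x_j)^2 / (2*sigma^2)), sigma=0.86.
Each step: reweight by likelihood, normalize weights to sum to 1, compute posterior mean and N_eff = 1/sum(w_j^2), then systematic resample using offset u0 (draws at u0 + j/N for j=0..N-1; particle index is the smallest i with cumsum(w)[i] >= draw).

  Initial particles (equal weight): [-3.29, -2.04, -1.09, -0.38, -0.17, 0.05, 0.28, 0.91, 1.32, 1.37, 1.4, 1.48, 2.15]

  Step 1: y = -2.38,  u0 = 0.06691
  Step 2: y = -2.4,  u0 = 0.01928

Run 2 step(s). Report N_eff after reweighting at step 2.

N_eff = 10.9401

step 1: w=[0.2926, 0.4737, 0.1663, 0.0343, 0.0189, 0.0095, 0.0043, 0.0003, 0.0000, 0.0000, 0.0000, 0.0000, 0.0000]  mean=-2.1244  Neff=2.9470  idx=[0, 0, 0, 1, 1, 1, 1, 1, 1, 1, 2, 2, 5]
step 2: w=[0.0664, 0.0664, 0.0664, 0.1039, 0.1039, 0.1039, 0.1039, 0.1039, 0.1039, 0.1039, 0.0356, 0.0356, 0.0020]  mean=-2.2174  Neff=10.9401  idx=[0, 1, 2, 3, 4, 4, 5, 6, 7, 7, 8, 9, 10]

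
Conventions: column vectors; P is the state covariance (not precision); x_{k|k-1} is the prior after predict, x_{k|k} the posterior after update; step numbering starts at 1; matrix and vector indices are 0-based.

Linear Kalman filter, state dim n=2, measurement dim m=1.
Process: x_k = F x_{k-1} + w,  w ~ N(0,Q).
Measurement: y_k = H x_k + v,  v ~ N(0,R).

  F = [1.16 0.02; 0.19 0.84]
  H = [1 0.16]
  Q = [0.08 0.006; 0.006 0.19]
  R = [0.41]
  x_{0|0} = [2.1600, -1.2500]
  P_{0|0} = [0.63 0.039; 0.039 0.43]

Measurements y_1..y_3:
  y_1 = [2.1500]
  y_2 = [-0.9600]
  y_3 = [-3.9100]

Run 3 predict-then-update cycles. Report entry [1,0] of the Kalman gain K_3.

K[1,0] = 0.1779

step 1: x^-=[2.4806, -0.6396]  P^-=[0.9297 0.1902; 0.1902 0.5286]  S=[1.4141]  K=[0.6790; 0.1943]  nu=[-0.2283]  x^+=[2.3256, -0.6840]  P^+=[0.2778 0.0036; 0.0036 0.4752]
step 2: x^-=[2.6840, -0.1327]  P^-=[0.4542 0.0788; 0.0788 0.5365]  S=[0.9031]  K=[0.5168; 0.1823]  nu=[-3.6228]  x^+=[0.8116, -0.7930]  P^+=[0.2129 -0.0063; -0.0063 0.5065]
step 3: x^-=[0.9256, -0.5119]  P^-=[0.3664 0.0553; 0.0553 0.5531]  S=[0.8083]  K=[0.4643; 0.1779]  nu=[-4.7537]  x^+=[-1.2814, -1.3574]  P^+=[0.1922 -0.0115; -0.0115 0.5275]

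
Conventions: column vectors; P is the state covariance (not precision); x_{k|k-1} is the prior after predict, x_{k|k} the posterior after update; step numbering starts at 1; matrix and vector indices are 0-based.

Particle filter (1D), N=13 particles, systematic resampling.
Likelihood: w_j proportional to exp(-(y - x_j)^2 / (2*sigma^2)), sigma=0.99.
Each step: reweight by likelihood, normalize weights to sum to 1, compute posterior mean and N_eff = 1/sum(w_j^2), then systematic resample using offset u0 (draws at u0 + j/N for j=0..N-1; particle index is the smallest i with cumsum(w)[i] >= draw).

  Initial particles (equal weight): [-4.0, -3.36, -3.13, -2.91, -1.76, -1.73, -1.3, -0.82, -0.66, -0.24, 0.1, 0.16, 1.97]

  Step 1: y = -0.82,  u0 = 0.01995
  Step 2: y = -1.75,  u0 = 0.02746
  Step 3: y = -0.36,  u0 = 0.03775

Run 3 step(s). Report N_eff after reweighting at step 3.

step 1: w=[0.0009, 0.0057, 0.0101, 0.0165, 0.0979, 0.1007, 0.1366, 0.1537, 0.1517, 0.1294, 0.0998, 0.0941, 0.0029]  mean=-0.8530  Neff=8.2657  idx=[3, 4, 5, 6, 6, 7, 7, 8, 8, 9, 9, 10, 11]
step 2: w=[0.0659, 0.1309, 0.1309, 0.1181, 0.1181, 0.0842, 0.0842, 0.0714, 0.0714, 0.0409, 0.0409, 0.0228, 0.0204]  mean=-1.2019  Neff=10.5109  idx=[0, 1, 1, 2, 3, 3, 4, 5, 5, 6, 7, 8, 10]
step 3: w=[0.0042, 0.0425, 0.0425, 0.0443, 0.0735, 0.0735, 0.0735, 0.1036, 0.1036, 0.1036, 0.1102, 0.1102, 0.1146]  mean=-0.9531  Neff=10.9333  idx=[1, 3, 4, 5, 6, 7, 8, 9, 9, 10, 11, 11, 12]

N_eff = 10.9333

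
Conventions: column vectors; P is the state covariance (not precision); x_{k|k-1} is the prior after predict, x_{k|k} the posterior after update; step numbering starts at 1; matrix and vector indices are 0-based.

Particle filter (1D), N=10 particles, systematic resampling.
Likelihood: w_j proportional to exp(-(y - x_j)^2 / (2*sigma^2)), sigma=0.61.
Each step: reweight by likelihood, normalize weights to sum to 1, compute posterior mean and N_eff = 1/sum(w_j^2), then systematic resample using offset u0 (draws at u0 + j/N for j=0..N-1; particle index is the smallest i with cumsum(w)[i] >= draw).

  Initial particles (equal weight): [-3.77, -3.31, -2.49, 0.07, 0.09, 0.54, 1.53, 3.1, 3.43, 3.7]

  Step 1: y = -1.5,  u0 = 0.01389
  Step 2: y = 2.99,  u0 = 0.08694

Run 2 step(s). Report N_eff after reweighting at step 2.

step 1: w=[0.0028, 0.0345, 0.7552, 0.1027, 0.0943, 0.0105, 0.0000, 0.0000, 0.0000, 0.0000]  mean=-1.9837  Neff=1.6920  idx=[1, 2, 2, 2, 2, 2, 2, 2, 3, 4]
step 2: w=[0.0000, 0.0000, 0.0000, 0.0000, 0.0000, 0.0000, 0.0000, 0.0000, 0.4610, 0.5390]  mean=0.0808  Neff=1.9879  idx=[8, 8, 8, 8, 9, 9, 9, 9, 9, 9]

N_eff = 1.9879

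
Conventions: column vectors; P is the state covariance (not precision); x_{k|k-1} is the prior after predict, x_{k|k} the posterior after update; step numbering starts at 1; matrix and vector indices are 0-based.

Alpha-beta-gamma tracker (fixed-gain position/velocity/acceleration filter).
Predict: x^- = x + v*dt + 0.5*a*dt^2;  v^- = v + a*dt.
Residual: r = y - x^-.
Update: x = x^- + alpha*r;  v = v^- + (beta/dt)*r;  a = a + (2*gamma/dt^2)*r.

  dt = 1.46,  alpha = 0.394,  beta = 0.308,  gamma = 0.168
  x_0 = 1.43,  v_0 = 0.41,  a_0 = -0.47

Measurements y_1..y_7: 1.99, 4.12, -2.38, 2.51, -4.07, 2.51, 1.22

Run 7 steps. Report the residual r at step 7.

step 1: x_pred=1.5277  r=0.4623  x^+=1.7098  v^+=-0.1787  a^+=-0.3971
step 2: x_pred=1.0257  r=3.0943  x^+=2.2449  v^+=-0.1057  a^+=0.0906
step 3: x_pred=2.1871  r=-4.5671  x^+=0.3877  v^+=-0.9369  a^+=-0.6293
step 4: x_pred=-1.6509  r=4.1609  x^+=-0.0115  v^+=-0.9779  a^+=0.0266
step 5: x_pred=-1.4108  r=-2.6592  x^+=-2.4585  v^+=-1.5000  a^+=-0.3926
step 6: x_pred=-5.0670  r=7.5770  x^+=-2.0817  v^+=-0.4748  a^+=0.8018
step 7: x_pred=-1.9203  r=3.1403  x^+=-0.6830  v^+=1.3583  a^+=1.2968

resid = 3.1403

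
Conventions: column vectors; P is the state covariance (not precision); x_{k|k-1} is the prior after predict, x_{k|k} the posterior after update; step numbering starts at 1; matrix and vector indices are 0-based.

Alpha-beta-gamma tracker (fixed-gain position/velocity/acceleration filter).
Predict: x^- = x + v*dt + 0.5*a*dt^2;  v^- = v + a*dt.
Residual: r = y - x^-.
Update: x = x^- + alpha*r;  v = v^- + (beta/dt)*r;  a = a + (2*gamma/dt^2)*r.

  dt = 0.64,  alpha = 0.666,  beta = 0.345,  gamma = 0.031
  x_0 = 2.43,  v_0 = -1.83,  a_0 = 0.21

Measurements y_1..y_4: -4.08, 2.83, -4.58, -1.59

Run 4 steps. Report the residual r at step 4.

resid = 3.1555

step 1: x_pred=1.3018  r=-5.3818  x^+=-2.2825  v^+=-4.5967  a^+=-0.6046
step 2: x_pred=-5.3482  r=8.1782  x^+=0.0985  v^+=-0.5751  a^+=0.6333
step 3: x_pred=-0.1399  r=-4.4401  x^+=-3.0970  v^+=-2.5633  a^+=-0.0388
step 4: x_pred=-4.7455  r=3.1555  x^+=-2.6439  v^+=-0.8871  a^+=0.4388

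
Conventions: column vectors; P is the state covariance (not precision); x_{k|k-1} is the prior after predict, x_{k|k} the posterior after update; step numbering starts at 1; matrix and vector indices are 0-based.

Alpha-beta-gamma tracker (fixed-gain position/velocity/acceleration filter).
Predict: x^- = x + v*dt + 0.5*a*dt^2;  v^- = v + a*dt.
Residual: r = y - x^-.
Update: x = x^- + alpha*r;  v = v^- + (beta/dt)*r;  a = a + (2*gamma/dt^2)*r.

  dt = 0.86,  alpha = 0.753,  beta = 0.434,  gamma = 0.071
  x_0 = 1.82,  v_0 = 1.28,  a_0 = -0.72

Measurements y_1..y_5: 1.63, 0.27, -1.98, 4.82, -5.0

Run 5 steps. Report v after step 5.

v_post = -3.0343

step 1: x_pred=2.6545  r=-1.0245  x^+=1.8831  v^+=0.1438  a^+=-0.9167
step 2: x_pred=1.6677  r=-1.3977  x^+=0.6152  v^+=-1.3500  a^+=-1.1851
step 3: x_pred=-0.9840  r=-0.9960  x^+=-1.7340  v^+=-2.8718  a^+=-1.3763
step 4: x_pred=-4.7126  r=9.5326  x^+=2.4654  v^+=0.7553  a^+=0.4539
step 5: x_pred=3.2828  r=-8.2828  x^+=-2.9541  v^+=-3.0343  a^+=-1.1363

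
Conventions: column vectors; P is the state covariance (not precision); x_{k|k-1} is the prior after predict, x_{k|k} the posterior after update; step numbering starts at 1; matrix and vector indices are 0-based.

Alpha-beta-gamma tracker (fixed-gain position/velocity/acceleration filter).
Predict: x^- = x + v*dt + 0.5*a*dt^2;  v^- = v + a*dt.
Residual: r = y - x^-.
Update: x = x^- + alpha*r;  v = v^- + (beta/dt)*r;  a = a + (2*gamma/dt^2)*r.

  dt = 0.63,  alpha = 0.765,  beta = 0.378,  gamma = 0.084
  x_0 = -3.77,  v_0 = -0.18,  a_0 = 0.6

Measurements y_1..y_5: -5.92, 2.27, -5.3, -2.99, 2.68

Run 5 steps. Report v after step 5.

v_post = 3.4255

step 1: x_pred=-3.7643  r=-2.1557  x^+=-5.4134  v^+=-1.0954  a^+=-0.3125
step 2: x_pred=-6.1655  r=8.4355  x^+=0.2877  v^+=3.7691  a^+=3.2581
step 3: x_pred=3.3087  r=-8.6087  x^+=-3.2769  v^+=0.6565  a^+=-0.3858
step 4: x_pred=-2.9399  r=-0.0501  x^+=-2.9782  v^+=0.3834  a^+=-0.4070
step 5: x_pred=-2.8175  r=5.4975  x^+=1.3881  v^+=3.4255  a^+=1.9200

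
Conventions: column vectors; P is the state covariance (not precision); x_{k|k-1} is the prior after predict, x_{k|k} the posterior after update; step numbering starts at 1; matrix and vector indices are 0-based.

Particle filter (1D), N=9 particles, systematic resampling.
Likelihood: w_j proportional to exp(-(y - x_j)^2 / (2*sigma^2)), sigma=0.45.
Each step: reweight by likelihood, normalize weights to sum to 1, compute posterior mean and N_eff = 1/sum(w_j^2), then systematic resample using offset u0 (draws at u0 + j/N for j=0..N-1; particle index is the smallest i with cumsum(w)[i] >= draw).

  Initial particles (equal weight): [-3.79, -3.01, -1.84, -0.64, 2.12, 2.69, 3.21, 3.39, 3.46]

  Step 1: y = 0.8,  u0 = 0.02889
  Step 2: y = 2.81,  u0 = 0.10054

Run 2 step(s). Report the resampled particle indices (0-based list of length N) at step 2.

step 1: w=[0.0000, 0.0000, 0.0000, 0.3039, 0.6885, 0.0075, 0.0000, 0.0000, 0.0000]  mean=1.2855  Neff=1.7652  idx=[3, 3, 3, 4, 4, 4, 4, 4, 4]
step 2: w=[0.0000, 0.0000, 0.0000, 0.1667, 0.1667, 0.1667, 0.1667, 0.1667, 0.1667]  mean=2.1200  Neff=6.0000  idx=[3, 4, 4, 5, 6, 6, 7, 8, 8]

resampled_idx = [3, 4, 4, 5, 6, 6, 7, 8, 8]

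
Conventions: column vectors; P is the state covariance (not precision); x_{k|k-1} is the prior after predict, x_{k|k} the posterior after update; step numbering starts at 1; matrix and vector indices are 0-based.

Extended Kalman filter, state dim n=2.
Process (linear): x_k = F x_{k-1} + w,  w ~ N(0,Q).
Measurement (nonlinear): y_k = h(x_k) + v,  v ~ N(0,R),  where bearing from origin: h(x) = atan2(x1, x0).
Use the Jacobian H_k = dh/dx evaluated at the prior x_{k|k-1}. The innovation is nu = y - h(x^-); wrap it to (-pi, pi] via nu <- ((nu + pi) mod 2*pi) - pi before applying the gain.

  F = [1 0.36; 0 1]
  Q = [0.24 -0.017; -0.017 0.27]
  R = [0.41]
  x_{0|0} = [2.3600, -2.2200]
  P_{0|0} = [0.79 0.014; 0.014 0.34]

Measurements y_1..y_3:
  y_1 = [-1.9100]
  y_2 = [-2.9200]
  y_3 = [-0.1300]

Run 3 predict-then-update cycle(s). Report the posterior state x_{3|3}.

step 1: x^-=[1.5608, -2.2200]  P^-=[1.0841 0.1194; 0.1194 0.6100]  H_jac=[0.3014 0.2119]  S=[0.5512]  K=[0.6389; 0.2999]  nu=[-0.9520]  x^+=[0.9526, -2.5055]  P^+=[0.8592 0.0138; 0.0138 0.5604]
step 2: x^-=[0.0507, -2.5055]  P^-=[1.1818 0.1986; 0.1986 0.8304]  H_jac=[0.3990 0.0081]  S=[0.5994]  K=[0.7892; 0.1433]  nu=[-1.3694]  x^+=[-1.0301, -2.7018]  P^+=[0.8084 0.1308; 0.1308 0.8181]
step 3: x^-=[-2.0027, -2.7018]  P^-=[1.2486 0.4083; 0.4083 1.0881]  H_jac=[0.2389 -0.1771]  S=[0.4808]  K=[0.4699; -0.1979]  nu=[2.0787]  x^+=[-1.0259, -3.1131]  P^+=[1.1424 0.4530; 0.4530 1.0693]

x_post = [-1.0259, -3.1131]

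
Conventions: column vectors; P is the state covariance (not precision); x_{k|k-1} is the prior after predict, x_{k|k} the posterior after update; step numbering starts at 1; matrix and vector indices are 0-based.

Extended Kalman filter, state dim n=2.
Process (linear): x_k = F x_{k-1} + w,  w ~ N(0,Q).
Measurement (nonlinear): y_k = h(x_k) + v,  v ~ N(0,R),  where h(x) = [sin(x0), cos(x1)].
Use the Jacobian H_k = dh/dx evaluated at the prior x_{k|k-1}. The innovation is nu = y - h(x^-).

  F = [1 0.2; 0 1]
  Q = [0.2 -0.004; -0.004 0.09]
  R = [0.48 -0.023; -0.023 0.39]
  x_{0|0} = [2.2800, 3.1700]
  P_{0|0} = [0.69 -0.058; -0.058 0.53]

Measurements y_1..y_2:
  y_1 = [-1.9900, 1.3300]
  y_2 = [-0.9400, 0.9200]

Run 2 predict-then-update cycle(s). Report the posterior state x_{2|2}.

x_post = [5.0956, 3.9851]

step 1: x^-=[2.9140, 3.1700]  P^-=[0.8880 0.0440; 0.0440 0.6200]  H_jac=[-0.9742 0.0000; 0.0000 0.0284]  S=[1.3228 -0.0242; -0.0242 0.3905]  K=[-0.6547 -0.0374; -0.0316 0.0431]  nu=[-2.2156, 2.3296]  x^+=[4.2774, 3.3405]  P^+=[0.3217 0.0166; 0.0166 0.6179]
step 2: x^-=[4.9455, 3.3405]  P^-=[0.5530 0.1362; 0.1362 0.7079]  H_jac=[0.2310 0.0000; 0.0000 0.1976]  S=[0.5095 -0.0168; -0.0168 0.4176]  K=[0.2532 0.0746; 0.0729 0.3379]  nu=[0.0329, 1.9003]  x^+=[5.0956, 3.9851]  P^+=[0.5187 0.1178; 0.1178 0.6583]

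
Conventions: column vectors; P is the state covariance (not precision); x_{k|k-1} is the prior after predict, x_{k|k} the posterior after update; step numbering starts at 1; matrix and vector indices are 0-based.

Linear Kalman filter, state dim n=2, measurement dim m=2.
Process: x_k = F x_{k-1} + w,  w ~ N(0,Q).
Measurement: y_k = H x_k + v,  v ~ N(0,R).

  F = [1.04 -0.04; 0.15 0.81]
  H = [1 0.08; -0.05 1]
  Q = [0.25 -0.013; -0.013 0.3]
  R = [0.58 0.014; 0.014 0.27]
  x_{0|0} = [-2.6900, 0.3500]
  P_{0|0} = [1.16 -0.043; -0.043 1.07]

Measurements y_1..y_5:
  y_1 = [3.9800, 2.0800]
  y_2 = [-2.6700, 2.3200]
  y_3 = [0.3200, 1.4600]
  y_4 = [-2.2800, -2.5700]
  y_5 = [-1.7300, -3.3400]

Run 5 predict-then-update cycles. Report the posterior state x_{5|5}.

step 1: x^-=[-2.8116, -0.1200]  P^-=[1.5099 0.0973; 0.0973 1.0177]  S=[2.1120 0.1169; 0.1169 1.2817]  K=[0.7213 -0.0487; 0.0411 0.7864]  nu=[6.8012, 2.0594]  x^+=[1.9938, 1.7793]  P^+=[0.4163 0.0178; 0.0178 0.2138]
step 2: x^-=[2.0024, 1.7403]  P^-=[0.6991 0.0599; 0.0599 0.4540]  S=[1.2916 0.0750; 0.0750 0.7197]  K=[0.5463 -0.0223; 0.0383 0.6226]  nu=[-4.8116, 0.6798]  x^+=[-0.6412, 1.9792]  P^+=[0.3151 0.0174; 0.0174 0.1695]
step 3: x^-=[-0.7460, 1.5069]  P^-=[0.5897 0.0452; 0.0452 0.4225]  S=[1.1796 0.0633; 0.0633 0.6895]  K=[0.5042 -0.0235; 0.0344 0.6064]  nu=[0.9455, -0.0842]  x^+=[-0.2673, 1.4884]  P^+=[0.2909 0.0153; 0.0153 0.1650]
step 4: x^-=[-0.3376, 1.1655]  P^-=[0.5636 0.0398; 0.0398 0.4185]  S=[1.1527 0.0589; 0.0589 0.6859]  K=[0.4930 -0.0254; 0.0327 0.6044]  nu=[-2.0357, -3.7524]  x^+=[-1.2458, -1.1690]  P^+=[0.2845 0.0143; 0.0143 0.1644]
step 5: x^-=[-1.2489, -1.1337]  P^-=[0.5568 0.0380; 0.0380 0.4177]  S=[1.1455 0.0574; 0.0574 0.6853]  K=[0.4900 -0.0262; 0.0321 0.6041]  nu=[-0.3904, -2.2687]  x^+=[-1.3806, -2.5167]  P^+=[0.2827 0.0139; 0.0139 0.1642]

x_post = [-1.3806, -2.5167]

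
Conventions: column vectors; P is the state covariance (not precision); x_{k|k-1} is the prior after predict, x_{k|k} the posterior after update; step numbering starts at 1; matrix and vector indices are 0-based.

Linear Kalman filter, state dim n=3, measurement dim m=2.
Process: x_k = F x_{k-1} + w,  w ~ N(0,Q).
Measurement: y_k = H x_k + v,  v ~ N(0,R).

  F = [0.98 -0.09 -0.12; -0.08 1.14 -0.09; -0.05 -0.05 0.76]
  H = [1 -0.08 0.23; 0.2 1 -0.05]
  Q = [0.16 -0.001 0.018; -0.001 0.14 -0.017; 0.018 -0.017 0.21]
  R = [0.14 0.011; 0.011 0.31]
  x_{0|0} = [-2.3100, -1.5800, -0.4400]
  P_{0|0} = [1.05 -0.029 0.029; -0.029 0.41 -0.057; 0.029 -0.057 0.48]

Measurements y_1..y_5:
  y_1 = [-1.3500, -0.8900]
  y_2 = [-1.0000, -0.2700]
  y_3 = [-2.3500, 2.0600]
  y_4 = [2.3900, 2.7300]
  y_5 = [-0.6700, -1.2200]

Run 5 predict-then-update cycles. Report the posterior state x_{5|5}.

x_post = [-0.1087, 0.3584, -0.0509]

step 1: x^-=[-2.0688, -1.5768, -0.1399]  P^-=[1.1757 -0.1478 -0.0488; -0.1478 0.7008 -0.1187; -0.0488 -0.1187 0.4929]  S=[1.3519 0.0114; 0.0114 1.0129]  K=[0.8695 0.0789; -0.1766 0.6706; 0.0561 -0.1518]  nu=[0.6248, 1.0936]  x^+=[-1.4393, -0.9538, -0.2709]  P^+=[0.1458 -0.0002 -0.1011; -0.0002 0.2058 -0.0030; -0.1011 -0.0030 0.4655]
step 2: x^-=[-1.2921, -0.9478, -0.0862]  P^-=[0.3322 -0.0204 -0.1064; -0.0204 0.4114 -0.0569; -0.1064 -0.0569 0.4876]  S=[0.4570 0.0059; 0.0059 0.7356]  K=[0.6760 0.0643; -0.1526 0.5589; 0.0244 -0.1396]  nu=[0.2361, 0.9319]  x^+=[-1.0726, -0.4630, -0.2105]  P^+=[0.1198 -0.0019 -0.1068; -0.0019 0.1721 0.0020; -0.1068 0.0020 0.4731]
step 3: x^-=[-0.9842, -0.4231, -0.0832]  P^-=[0.3087 -0.0169 -0.1104; -0.0169 0.3666 -0.0508; -0.1104 -0.0508 0.4919]  S=[0.4309 0.0096; 0.0096 0.6907]  K=[0.6593 0.0637; -0.1464 0.5316; 0.0189 -0.1414]  nu=[-1.3805, 2.6758]  x^+=[-1.7240, 1.2014, -0.4877]  P^+=[0.1178 -0.0020 -0.1087; -0.0020 0.1637 0.0020; -0.1087 0.0020 0.4780]
step 4: x^-=[-1.7391, 1.5514, -0.3445]  P^-=[0.3073 -0.0159 -0.1123; -0.0159 0.3557 -0.0506; -0.1123 -0.0506 0.4949]  S=[0.4286 0.0113; 0.0113 0.6802]  K=[0.6582 0.0643; -0.1444 0.5244; 0.0169 -0.1440]  nu=[4.3325, 1.5092]  x^+=[1.2095, 1.7172, -0.4888]  P^+=[0.1179 -0.0019 -0.1097; -0.0019 0.1614 0.0015; -0.1097 0.0015 0.4807]
step 5: x^-=[1.0894, 1.9049, -0.5179]  P^-=[0.3076 -0.0153 -0.1132; -0.0153 0.3529 -0.0510; -0.1132 -0.0510 0.4966]  S=[0.4284 0.0120; 0.0120 0.6777]  K=[0.6584 0.0649; -0.1437 0.5225; 0.0159 -0.1456]  nu=[-1.4879, -3.3686]  x^+=[-0.1087, 0.3584, -0.0509]  P^+=[0.1181 -0.0018 -0.1102; -0.0018 0.1608 0.0012; -0.1102 0.0012 0.4822]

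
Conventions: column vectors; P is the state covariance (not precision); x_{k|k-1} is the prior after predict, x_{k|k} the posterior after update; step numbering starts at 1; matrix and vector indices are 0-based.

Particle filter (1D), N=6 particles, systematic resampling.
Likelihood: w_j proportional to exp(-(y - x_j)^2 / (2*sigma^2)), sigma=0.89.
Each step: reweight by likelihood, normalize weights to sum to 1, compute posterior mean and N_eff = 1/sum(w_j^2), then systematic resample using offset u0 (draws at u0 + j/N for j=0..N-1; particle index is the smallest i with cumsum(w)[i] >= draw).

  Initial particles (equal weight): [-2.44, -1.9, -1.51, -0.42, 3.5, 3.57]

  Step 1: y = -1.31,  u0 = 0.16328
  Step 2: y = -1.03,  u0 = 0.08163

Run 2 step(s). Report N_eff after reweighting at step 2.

step 1: w=[0.1578, 0.2836, 0.3444, 0.2142, 0.0000, 0.0000]  mean=-1.5338  Neff=3.7061  idx=[1, 1, 2, 2, 3, 3]
step 2: w=[0.1363, 0.1363, 0.1900, 0.1900, 0.1737, 0.1737]  mean=-1.2375  Neff=5.8927  idx=[0, 1, 2, 3, 4, 5]

N_eff = 5.8927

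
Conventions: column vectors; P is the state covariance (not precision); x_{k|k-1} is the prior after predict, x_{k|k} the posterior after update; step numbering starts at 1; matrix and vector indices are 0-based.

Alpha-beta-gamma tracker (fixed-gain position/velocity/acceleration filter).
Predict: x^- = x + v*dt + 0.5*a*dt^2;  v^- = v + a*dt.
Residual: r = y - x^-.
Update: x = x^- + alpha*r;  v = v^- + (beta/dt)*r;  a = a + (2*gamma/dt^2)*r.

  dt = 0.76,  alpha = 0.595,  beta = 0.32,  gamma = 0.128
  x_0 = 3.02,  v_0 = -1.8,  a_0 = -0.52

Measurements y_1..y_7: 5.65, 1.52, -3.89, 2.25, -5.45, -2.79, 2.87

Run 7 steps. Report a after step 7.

a_post = 4.5555

step 1: x_pred=1.5018  r=4.1482  x^+=3.9700  v^+=-0.4486  a^+=1.3185
step 2: x_pred=4.0098  r=-2.4898  x^+=2.5284  v^+=-0.4949  a^+=0.2150
step 3: x_pred=2.2144  r=-6.1044  x^+=-1.4177  v^+=-2.9017  a^+=-2.4905
step 4: x_pred=-4.3423  r=6.5923  x^+=-0.4199  v^+=-2.0188  a^+=0.4313
step 5: x_pred=-1.8297  r=-3.6203  x^+=-3.9838  v^+=-3.2154  a^+=-1.1733
step 6: x_pred=-6.7663  r=3.9763  x^+=-4.4004  v^+=-2.4329  a^+=0.5890
step 7: x_pred=-6.0793  r=8.9493  x^+=-0.7545  v^+=1.7829  a^+=4.5555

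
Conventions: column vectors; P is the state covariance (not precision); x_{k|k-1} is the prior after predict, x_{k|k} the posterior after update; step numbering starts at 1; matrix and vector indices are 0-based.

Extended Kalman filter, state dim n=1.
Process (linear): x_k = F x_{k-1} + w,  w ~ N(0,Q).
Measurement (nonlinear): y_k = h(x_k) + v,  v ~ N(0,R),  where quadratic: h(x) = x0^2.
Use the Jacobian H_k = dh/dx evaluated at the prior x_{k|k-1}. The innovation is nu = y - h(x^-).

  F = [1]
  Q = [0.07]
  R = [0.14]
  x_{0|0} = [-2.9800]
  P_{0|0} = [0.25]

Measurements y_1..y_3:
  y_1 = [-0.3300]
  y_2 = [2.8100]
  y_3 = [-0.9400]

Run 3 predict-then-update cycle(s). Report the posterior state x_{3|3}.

x_post = [-0.6879]

step 1: x^-=[-2.9800]  P^-=[0.3200]  H_jac=[-5.9600]  S=[11.5069]  K=[-0.1657]  nu=[-9.2104]  x^+=[-1.4534]  P^+=[0.0039]
step 2: x^-=[-1.4534]  P^-=[0.0739]  H_jac=[-2.9069]  S=[0.7644]  K=[-0.2810]  nu=[0.6975]  x^+=[-1.6494]  P^+=[0.0135]
step 3: x^-=[-1.6494]  P^-=[0.0835]  H_jac=[-3.2989]  S=[1.0491]  K=[-0.2627]  nu=[-3.6607]  x^+=[-0.6879]  P^+=[0.0111]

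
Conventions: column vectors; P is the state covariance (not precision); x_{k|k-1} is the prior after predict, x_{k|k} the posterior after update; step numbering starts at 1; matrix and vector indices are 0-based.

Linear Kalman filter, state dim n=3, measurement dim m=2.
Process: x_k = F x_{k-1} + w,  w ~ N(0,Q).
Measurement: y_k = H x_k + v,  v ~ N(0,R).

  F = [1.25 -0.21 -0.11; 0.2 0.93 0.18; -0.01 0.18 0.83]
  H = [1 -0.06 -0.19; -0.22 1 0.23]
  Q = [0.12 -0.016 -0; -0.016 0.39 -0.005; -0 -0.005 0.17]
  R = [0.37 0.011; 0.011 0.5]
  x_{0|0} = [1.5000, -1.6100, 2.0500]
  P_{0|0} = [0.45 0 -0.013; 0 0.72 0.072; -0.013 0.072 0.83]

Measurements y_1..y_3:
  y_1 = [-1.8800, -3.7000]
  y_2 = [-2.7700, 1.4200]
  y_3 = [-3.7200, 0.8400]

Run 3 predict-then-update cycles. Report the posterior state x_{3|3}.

step 1: x^-=[1.9876, -0.8283, 1.3967]  P^-=[0.8718 -0.0733 -0.1361; -0.0733 1.0808 0.2944; -0.1361 0.2944 0.7869]  S=[1.3413 -0.4513; -0.4513 1.8461]  K=[0.6739 0.0042; 0.0736 0.6489; -0.1460 0.2380]  nu=[-3.6519, -2.7557]  x^+=[-0.4851, -2.8852, 1.2739]  P^+=[0.2651 0.0526 0.0662; 0.0526 0.3394 -0.0112; 0.0662 -0.0112 0.6223]
step 2: x^-=[-0.1406, -2.5510, 0.5429]  P^-=[0.5104 0.0456 0.0099; 0.0456 0.7349 0.1476; 0.0099 0.1476 0.6051]  S=[0.8990 -0.1530; -0.1530 1.3384]  K=[0.5654 0.0165; 0.0683 0.5748; -0.0924 0.2020]  nu=[-2.6793, 3.8152]  x^+=[-1.5925, -0.5413, 1.5612]  P^+=[0.2255 0.0481 0.0696; 0.0481 0.3006 -0.0082; 0.0696 -0.0082 0.5371]
step 3: x^-=[-2.0487, -0.5409, 1.2143]  P^-=[0.4473 0.0402 0.0216; 0.0402 0.6966 0.1312; 0.0216 0.1312 0.5460]  S=[0.8295 -0.1332; -0.1332 1.2876]  K=[0.5336 0.0138; 0.0585 0.5636; -0.0784 0.1876]  nu=[-1.4730, 0.6509]  x^+=[-2.8258, -0.2602, 1.4519]  P^+=[0.2128 0.0444 0.0661; 0.0444 0.2935 -0.0056; 0.0661 -0.0056 0.4916]

x_post = [-2.8258, -0.2602, 1.4519]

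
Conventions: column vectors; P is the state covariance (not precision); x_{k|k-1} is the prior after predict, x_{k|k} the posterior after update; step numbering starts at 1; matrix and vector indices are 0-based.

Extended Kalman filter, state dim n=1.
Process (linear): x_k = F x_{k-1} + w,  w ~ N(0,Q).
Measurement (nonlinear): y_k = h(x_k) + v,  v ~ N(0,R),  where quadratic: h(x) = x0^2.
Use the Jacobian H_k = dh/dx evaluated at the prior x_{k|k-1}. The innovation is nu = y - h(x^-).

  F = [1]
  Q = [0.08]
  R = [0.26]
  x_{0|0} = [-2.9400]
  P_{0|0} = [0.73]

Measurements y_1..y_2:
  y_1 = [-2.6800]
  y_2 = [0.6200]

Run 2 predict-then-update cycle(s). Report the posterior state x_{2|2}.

x_post = [-0.9050]

step 1: x^-=[-2.9400]  P^-=[0.8100]  H_jac=[-5.8800]  S=[28.2653]  K=[-0.1685]  nu=[-11.3236]  x^+=[-1.0319]  P^+=[0.0075]
step 2: x^-=[-1.0319]  P^-=[0.0875]  H_jac=[-2.0639]  S=[0.6325]  K=[-0.2854]  nu=[-0.4449]  x^+=[-0.9050]  P^+=[0.0359]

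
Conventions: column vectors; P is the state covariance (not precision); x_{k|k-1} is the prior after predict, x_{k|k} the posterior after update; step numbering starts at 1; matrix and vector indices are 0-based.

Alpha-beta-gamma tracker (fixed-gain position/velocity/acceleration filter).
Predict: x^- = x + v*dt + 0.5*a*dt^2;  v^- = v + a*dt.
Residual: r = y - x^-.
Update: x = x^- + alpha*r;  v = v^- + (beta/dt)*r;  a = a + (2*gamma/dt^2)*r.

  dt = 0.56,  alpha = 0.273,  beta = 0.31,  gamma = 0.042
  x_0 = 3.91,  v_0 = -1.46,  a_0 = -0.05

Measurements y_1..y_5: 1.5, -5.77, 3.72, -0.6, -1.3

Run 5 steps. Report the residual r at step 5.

resid = 2.4794

step 1: x_pred=3.0846  r=-1.5846  x^+=2.6520  v^+=-2.3652  a^+=-0.4744
step 2: x_pred=1.2531  r=-7.0231  x^+=-0.6642  v^+=-6.5186  a^+=-2.3556
step 3: x_pred=-4.6840  r=8.4040  x^+=-2.3897  v^+=-3.1856  a^+=-0.1045
step 4: x_pred=-4.1900  r=3.5900  x^+=-3.2099  v^+=-1.2568  a^+=0.8571
step 5: x_pred=-3.7794  r=2.4794  x^+=-3.1025  v^+=0.5957  a^+=1.5212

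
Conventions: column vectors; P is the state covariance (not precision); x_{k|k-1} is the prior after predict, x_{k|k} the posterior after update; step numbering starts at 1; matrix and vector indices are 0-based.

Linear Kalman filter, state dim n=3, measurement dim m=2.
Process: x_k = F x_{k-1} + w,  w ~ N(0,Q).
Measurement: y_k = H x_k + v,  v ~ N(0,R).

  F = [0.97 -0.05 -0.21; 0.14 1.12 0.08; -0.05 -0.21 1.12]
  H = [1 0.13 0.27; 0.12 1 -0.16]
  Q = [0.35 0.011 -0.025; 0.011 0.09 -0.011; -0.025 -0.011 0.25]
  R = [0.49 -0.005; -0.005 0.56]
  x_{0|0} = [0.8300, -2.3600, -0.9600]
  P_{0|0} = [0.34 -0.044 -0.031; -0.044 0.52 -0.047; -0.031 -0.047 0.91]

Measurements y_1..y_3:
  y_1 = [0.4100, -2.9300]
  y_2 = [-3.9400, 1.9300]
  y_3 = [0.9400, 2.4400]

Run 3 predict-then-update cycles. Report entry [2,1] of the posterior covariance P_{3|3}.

P_post[2,1] = 0.3505

step 1: x^-=[1.1247, -2.6038, -0.6211]  P^-=[0.7272 -0.0250 -0.2747; -0.0250 0.7319 -0.1133; -0.2747 -0.1133 1.4399]  S=[1.1718 0.0966; 0.0966 1.3800]  K=[0.5514 0.0384; -0.0109 0.5421; 0.1080 -0.2805]  nu=[-0.2085, -0.5605]  x^+=[0.9882, -2.9054, -0.4864]  P^+=[0.3649 -0.0755 -0.3150; -0.0755 0.3274 0.0920; -0.3150 0.0920 1.3236]
step 2: x^-=[1.2060, -3.1546, 0.0160]  P^-=[0.8901 -0.0987 -0.6820; -0.0987 0.5020 0.1002; -0.6820 0.1002 1.9161]  S=[1.1413 0.0961; 0.0961 1.0944]  K=[0.6027 0.0542; -0.0424 0.4370; -0.1115 -0.2536]  nu=[-4.7402, 4.9424]  x^+=[-1.3829, -0.7939, -0.7088]  P^+=[0.4660 -0.1205 -0.5750; -0.1205 0.2946 0.2197; -0.5750 0.2197 1.8261]
step 3: x^-=[-1.1528, -1.1395, -0.5580]  P^-=[1.1202 -0.1833 -1.0830; -0.1833 0.4690 0.2744; -1.0830 0.2744 2.5133]  S=[1.1882 0.1023; 0.1023 1.0193]  K=[0.6720 0.0547; -0.0753 0.4030; -0.2911 -0.2236]  nu=[2.3916, 3.6286]  x^+=[0.6526, 0.1429, -2.0656]  P^+=[0.5732 -0.1729 -0.8211; -0.1729 0.3029 0.3505; -0.8211 0.3505 2.3483]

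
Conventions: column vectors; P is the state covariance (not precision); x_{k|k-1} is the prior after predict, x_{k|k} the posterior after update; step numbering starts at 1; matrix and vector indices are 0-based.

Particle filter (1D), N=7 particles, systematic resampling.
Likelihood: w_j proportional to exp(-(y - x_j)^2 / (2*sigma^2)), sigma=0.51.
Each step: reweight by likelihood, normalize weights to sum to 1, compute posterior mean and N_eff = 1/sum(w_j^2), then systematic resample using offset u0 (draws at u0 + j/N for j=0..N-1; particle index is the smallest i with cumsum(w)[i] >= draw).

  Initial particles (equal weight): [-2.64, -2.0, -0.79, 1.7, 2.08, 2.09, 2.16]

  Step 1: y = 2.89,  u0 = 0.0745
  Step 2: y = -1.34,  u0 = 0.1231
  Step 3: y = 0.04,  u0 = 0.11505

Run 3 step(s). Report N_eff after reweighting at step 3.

N_eff = 6.6193

step 1: w=[0.0000, 0.0000, 0.0000, 0.0657, 0.2832, 0.2921, 0.3589]  mean=2.0867  Neff=3.3478  idx=[4, 4, 5, 5, 6, 6, 6]
step 2: w=[0.2088, 0.2088, 0.1831, 0.1831, 0.0721, 0.0721, 0.0721]  mean=2.1010  Neff=5.8878  idx=[0, 1, 1, 2, 3, 4, 6]
step 3: w=[0.1694, 0.1694, 0.1694, 0.1566, 0.1566, 0.0893, 0.0893]  mean=2.0974  Neff=6.6193  idx=[0, 1, 2, 3, 4, 5, 6]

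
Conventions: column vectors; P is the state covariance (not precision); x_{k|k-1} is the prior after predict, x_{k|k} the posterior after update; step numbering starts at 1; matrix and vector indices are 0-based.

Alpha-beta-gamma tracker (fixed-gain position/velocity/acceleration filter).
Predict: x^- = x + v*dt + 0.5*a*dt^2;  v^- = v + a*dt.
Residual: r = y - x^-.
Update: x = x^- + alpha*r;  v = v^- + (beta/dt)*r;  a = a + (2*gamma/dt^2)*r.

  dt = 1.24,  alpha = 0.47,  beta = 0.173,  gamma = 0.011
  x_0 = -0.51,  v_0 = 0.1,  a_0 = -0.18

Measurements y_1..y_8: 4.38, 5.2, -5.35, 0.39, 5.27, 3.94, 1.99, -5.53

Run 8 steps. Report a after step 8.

step 1: x_pred=-0.5244  r=4.9044  x^+=1.7807  v^+=0.5610  a^+=-0.1098
step 2: x_pred=2.3919  r=2.8081  x^+=3.7117  v^+=0.8166  a^+=-0.0697
step 3: x_pred=4.6708  r=-10.0208  x^+=-0.0390  v^+=-0.6678  a^+=-0.2130
step 4: x_pred=-1.0308  r=1.4208  x^+=-0.3630  v^+=-0.7337  a^+=-0.1927
step 5: x_pred=-1.4210  r=6.6910  x^+=1.7238  v^+=-0.0392  a^+=-0.0970
step 6: x_pred=1.6006  r=2.3394  x^+=2.7001  v^+=0.1670  a^+=-0.0635
step 7: x_pred=2.8584  r=-0.8684  x^+=2.4502  v^+=-0.0329  a^+=-0.0759
step 8: x_pred=2.3511  r=-7.8811  x^+=-1.3530  v^+=-1.2266  a^+=-0.1887

a_post = -0.1887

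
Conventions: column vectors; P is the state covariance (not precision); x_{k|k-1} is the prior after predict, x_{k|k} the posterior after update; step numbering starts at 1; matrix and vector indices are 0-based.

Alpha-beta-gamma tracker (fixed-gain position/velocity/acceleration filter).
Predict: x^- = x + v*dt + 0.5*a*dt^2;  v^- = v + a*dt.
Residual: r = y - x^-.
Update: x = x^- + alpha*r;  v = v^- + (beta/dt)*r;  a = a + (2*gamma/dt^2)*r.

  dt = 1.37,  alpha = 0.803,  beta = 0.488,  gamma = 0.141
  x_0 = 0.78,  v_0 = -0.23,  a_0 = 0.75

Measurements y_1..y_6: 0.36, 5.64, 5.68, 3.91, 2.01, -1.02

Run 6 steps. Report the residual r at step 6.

step 1: x_pred=1.1687  r=-0.8087  x^+=0.5193  v^+=0.5094  a^+=0.6285
step 2: x_pred=1.8070  r=3.8330  x^+=4.8849  v^+=2.7358  a^+=1.2044
step 3: x_pred=9.7632  r=-4.0832  x^+=6.4844  v^+=2.9313  a^+=0.5909
step 4: x_pred=11.0548  r=-7.1448  x^+=5.3175  v^+=1.1958  a^+=-0.4826
step 5: x_pred=6.5029  r=-4.4929  x^+=2.8951  v^+=-1.0657  a^+=-1.1577
step 6: x_pred=0.3487  r=-1.3687  x^+=-0.7504  v^+=-3.1392  a^+=-1.3633

resid = -1.3687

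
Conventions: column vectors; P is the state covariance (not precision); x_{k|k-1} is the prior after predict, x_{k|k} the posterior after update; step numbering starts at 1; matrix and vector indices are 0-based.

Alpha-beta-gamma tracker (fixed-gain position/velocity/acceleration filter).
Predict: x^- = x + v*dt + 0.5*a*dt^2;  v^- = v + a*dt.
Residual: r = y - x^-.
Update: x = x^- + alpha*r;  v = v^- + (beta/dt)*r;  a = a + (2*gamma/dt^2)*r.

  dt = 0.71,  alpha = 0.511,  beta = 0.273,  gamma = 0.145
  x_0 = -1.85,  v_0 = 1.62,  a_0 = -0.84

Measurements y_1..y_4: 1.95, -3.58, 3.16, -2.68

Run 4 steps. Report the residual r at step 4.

step 1: x_pred=-0.9115  r=2.8615  x^+=0.5507  v^+=2.1239  a^+=0.8062
step 2: x_pred=2.2619  r=-5.8419  x^+=-0.7233  v^+=0.4500  a^+=-2.5545
step 3: x_pred=-1.0477  r=4.2077  x^+=1.1024  v^+=0.2542  a^+=-0.1339
step 4: x_pred=1.2492  r=-3.9292  x^+=-0.7586  v^+=-1.3517  a^+=-2.3943

resid = -3.9292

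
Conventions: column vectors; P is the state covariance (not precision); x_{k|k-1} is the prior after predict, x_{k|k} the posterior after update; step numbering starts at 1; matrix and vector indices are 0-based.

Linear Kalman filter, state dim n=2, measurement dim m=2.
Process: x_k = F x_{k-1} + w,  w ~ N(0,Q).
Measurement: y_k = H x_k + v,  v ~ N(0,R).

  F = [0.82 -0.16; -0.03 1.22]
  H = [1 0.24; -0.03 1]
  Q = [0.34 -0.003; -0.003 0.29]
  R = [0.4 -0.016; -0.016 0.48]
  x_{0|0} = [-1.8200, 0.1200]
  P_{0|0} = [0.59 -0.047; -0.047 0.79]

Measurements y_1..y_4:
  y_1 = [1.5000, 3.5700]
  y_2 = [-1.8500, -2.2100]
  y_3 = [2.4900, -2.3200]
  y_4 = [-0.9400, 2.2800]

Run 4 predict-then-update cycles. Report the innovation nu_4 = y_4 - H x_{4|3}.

step 1: x^-=[-1.5116, 0.2010]  P^-=[0.7693 -0.2190; -0.2190 1.4698]  S=[1.1488 0.0963; 0.0963 1.9636]  K=[0.6368 -0.1545; 0.0537 0.7492]  nu=[2.9634, 3.3237]  x^+=[-0.1379, 2.8502]  P^+=[0.2755 -0.0761; -0.0761 0.3565]
step 2: x^-=[-0.5691, 3.4814]  P^-=[0.5543 -0.1558; -0.1558 0.8264]  S=[0.9271 0.0110; 0.0110 1.3163]  K=[0.5592 -0.1357; 0.0384 0.6311]  nu=[-2.1164, -5.7084]  x^+=[-0.9779, -0.2023]  P^+=[0.2419 -0.0668; -0.0668 0.3003]
step 3: x^-=[-0.7695, -0.2175]  P^-=[0.5279 -0.1347; -0.1347 0.7421]  S=[0.9059 0.0125; 0.0125 1.2306]  K=[0.5487 -0.1279; 0.0395 0.6059]  nu=[3.3117, -2.1256]  x^+=[1.3197, -1.3745]  P^+=[0.2367 -0.0631; -0.0631 0.2883]
step 4: x^-=[1.3021, -1.7165]  P^-=[0.5231 -0.1285; -0.1285 0.7239]  S=[0.9031 0.0145; 0.0145 1.2121]  K=[0.5471 -0.1255; 0.0405 0.5999]  nu=[-1.8301, 4.0356]  x^+=[-0.2056, 0.6305]  P^+=[0.2357 -0.0619; -0.0619 0.2855]

innov = [-1.8301, 4.0356]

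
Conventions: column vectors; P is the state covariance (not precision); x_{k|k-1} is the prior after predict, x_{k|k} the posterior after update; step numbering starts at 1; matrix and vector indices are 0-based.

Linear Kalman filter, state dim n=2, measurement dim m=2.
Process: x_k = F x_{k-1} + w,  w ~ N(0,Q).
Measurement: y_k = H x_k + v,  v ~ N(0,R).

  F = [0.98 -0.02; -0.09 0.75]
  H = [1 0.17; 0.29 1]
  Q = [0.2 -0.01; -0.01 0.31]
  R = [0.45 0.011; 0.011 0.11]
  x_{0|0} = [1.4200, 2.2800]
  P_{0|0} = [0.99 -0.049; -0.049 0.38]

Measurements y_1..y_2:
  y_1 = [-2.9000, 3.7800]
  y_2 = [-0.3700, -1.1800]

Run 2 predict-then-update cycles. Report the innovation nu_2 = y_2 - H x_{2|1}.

step 1: x^-=[1.3460, 1.5822]  P^-=[1.1529 -0.1391; -0.1391 0.5384]  S=[1.5711 0.2909; 0.2909 0.6646]  K=[0.7229 -0.0227; -0.1839 0.8298]  nu=[-4.5150, 1.8075]  x^+=[-1.9590, 3.9125]  P^+=[0.3410 -0.0934; -0.0934 0.1163]
step 2: x^-=[-1.9981, 3.1107]  P^-=[0.5312 -0.1106; -0.1106 0.3908]  S=[0.9548 0.1154; 0.1154 0.4813]  K=[0.5414 -0.0396; -0.1404 0.7790]  nu=[1.0993, -3.7112]  x^+=[-1.2559, 0.0653]  P^+=[0.2555 -0.0725; -0.0725 0.1052]

innov = [1.0993, -3.7112]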